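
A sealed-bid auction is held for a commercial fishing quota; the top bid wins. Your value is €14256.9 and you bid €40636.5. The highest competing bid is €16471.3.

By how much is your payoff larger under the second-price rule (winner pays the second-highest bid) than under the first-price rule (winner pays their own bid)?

€24165.2

You have the highest bid, so you win under either rule.
Second-price: pay €16471.3 → payoff −€2214.4.
First-price: pay your own bid €40636.5 → payoff −€26379.6.
Difference = −€2214.4 − (−€26379.6) = €24165.2.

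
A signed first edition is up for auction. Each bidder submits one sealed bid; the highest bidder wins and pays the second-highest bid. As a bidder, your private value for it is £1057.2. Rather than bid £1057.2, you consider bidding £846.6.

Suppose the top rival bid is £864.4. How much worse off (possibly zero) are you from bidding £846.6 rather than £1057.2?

Bidding your value £1057.2: you win (since £1057.2 > £864.4) and pay £864.4. Payoff £192.8.
Bidding £846.6: you lose. Payoff £0.
The competing bid £864.4 lies between your shaded bid and your value, so underbidding forfeits an item you could have won at a profitable price.
Loss from deviating = £192.8 − (£0) = £192.8.
In a second-price auction your bid sets only whether you win, not what you pay, so bidding your true value is weakly dominant.

£192.8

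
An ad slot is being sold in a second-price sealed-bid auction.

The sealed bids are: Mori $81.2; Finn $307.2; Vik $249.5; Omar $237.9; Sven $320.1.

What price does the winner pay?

Highest bid: Sven at $320.1, so Sven wins.
Second-highest bid: Finn at $307.2 — that is the price the winner pays.

$307.2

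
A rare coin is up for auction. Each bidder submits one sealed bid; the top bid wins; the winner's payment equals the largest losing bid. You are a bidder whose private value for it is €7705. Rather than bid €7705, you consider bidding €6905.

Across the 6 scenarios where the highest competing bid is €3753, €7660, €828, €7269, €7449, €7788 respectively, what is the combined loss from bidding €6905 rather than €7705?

€737

The deviation costs you only when the competing bid falls strictly between €6905 and €7705; elsewhere both bids give the same outcome.
€3753: outcomes coincide → loss €0.
€7660: truthful payoff €45, deviation payoff €0 → loss €45.
€828: outcomes coincide → loss €0.
€7269: truthful payoff €436, deviation payoff €0 → loss €436.
€7449: truthful payoff €256, deviation payoff €0 → loss €256.
€7788: outcomes coincide → loss €0.
Total loss = €45 + €436 + €256 = €737.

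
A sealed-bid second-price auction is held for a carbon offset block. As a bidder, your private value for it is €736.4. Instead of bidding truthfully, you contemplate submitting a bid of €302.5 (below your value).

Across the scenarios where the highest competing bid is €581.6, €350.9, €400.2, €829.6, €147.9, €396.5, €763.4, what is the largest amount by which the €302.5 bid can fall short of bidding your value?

€385.5

€581.6: truthful gives €154.8, deviation gives €0 → loss €154.8.
€350.9: truthful gives €385.5, deviation gives €0 → loss €385.5.
€400.2: truthful gives €336.2, deviation gives €0 → loss €336.2.
€829.6: same outcome either way → loss €0.
€147.9: same outcome either way → loss €0.
€396.5: truthful gives €339.9, deviation gives €0 → loss €339.9.
€763.4: same outcome either way → loss €0.
Maximum loss: €385.5.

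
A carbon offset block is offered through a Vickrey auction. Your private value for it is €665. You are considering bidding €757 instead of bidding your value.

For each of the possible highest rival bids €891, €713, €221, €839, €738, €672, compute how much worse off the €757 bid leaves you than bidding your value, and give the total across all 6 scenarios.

€128

The deviation costs you only when the competing bid falls strictly between €665 and €757; elsewhere both bids give the same outcome.
€891: outcomes coincide → loss €0.
€713: truthful payoff €0, deviation payoff −€48 → loss €48.
€221: outcomes coincide → loss €0.
€839: outcomes coincide → loss €0.
€738: truthful payoff €0, deviation payoff −€73 → loss €73.
€672: truthful payoff €0, deviation payoff −€7 → loss €7.
Total loss = €48 + €73 + €7 = €128.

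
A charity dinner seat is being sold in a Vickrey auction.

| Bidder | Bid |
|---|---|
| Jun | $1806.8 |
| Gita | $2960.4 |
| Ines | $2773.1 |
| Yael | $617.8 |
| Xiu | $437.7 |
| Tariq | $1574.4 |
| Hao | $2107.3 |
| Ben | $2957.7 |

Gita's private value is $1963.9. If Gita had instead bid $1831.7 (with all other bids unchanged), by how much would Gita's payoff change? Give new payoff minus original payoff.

$993.8

The highest bid among the other bidders is $2957.7; Gita's bid doesn't change that.
Original bid $2960.4: Gita is highest, pays the top rival bid $2957.7; payoff $1963.9 − $2957.7 = −$993.8.
Alternative bid $1831.7: Gita is not highest (top rival bid is $2957.7); payoff $0.
Change in payoff = $0 − (−$993.8) = $993.8.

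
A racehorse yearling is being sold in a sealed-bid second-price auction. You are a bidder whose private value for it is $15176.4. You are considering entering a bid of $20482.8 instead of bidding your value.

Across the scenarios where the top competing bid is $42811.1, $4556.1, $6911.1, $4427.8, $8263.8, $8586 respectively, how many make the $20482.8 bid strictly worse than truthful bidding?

The deviation hurts exactly when the highest competing bid lies strictly between $15176.4 and $20482.8 — overbidding then wins at a price above your value.
$42811.1: above both → same outcome either way.
$4556.1: below both → same outcome either way.
$6911.1: below both → same outcome either way.
$4427.8: below both → same outcome either way.
$8263.8: below both → same outcome either way.
$8586: below both → same outcome either way.
Count: 0.

0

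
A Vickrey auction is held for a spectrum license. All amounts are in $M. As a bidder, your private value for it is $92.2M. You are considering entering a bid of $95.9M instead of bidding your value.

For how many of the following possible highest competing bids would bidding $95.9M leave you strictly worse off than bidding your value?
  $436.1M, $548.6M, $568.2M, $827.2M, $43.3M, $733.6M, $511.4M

The deviation hurts exactly when the highest competing bid lies strictly between $92.2M and $95.9M — overbidding then wins at a price above your value.
$436.1M: above both → same outcome either way.
$548.6M: above both → same outcome either way.
$568.2M: above both → same outcome either way.
$827.2M: above both → same outcome either way.
$43.3M: below both → same outcome either way.
$733.6M: above both → same outcome either way.
$511.4M: above both → same outcome either way.
Count: 0.

0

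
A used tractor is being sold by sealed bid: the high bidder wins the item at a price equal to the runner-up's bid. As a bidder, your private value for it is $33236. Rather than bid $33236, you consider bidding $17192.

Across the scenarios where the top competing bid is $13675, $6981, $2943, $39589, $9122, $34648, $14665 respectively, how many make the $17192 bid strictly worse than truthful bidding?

0

The deviation hurts exactly when the highest competing bid lies strictly between $17192 and $33236 — underbidding then forfeits a profitable win.
$13675: below both → same outcome either way.
$6981: below both → same outcome either way.
$2943: below both → same outcome either way.
$39589: above both → same outcome either way.
$9122: below both → same outcome either way.
$34648: above both → same outcome either way.
$14665: below both → same outcome either way.
Count: 0.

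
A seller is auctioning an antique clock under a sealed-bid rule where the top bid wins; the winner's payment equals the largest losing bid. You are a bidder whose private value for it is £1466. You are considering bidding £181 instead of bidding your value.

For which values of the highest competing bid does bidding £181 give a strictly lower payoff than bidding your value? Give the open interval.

If the competing bid is below £181, both bids win at the same price — no difference.
If it is above £1466, both bids lose — no difference.
If it lies strictly between £181 and £1466, bidding your value wins at a price below your value (positive payoff) while bidding £181 loses (payoff 0).
So the deviation strictly hurts on the open interval (£181, £1466).
Truthful bidding weakly dominates here: raising your bid can only win items priced above your value, and lowering it can only forfeit items priced below.

(£181, £1466)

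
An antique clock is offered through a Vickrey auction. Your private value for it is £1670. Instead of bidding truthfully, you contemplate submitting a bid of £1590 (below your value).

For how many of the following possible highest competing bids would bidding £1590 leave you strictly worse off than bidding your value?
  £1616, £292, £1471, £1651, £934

The deviation hurts exactly when the highest competing bid lies strictly between £1590 and £1670 — underbidding then forfeits a profitable win.
£1616: inside the interval → strictly worse (loss £54).
£292: below both → same outcome either way.
£1471: below both → same outcome either way.
£1651: inside the interval → strictly worse (loss £19).
£934: below both → same outcome either way.
Count: 2.

2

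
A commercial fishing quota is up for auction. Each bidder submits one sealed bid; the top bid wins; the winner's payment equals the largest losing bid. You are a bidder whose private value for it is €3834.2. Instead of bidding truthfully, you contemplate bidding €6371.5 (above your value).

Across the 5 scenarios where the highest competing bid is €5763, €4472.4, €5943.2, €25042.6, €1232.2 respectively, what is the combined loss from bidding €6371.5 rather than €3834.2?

The deviation costs you only when the competing bid falls strictly between €3834.2 and €6371.5; elsewhere both bids give the same outcome.
€5763: truthful payoff €0, deviation payoff −€1928.8 → loss €1928.8.
€4472.4: truthful payoff €0, deviation payoff −€638.2 → loss €638.2.
€5943.2: truthful payoff €0, deviation payoff −€2109 → loss €2109.
€25042.6: outcomes coincide → loss €0.
€1232.2: outcomes coincide → loss €0.
Total loss = €1928.8 + €638.2 + €2109 = €4676.
Because the price is fixed by the runner-up's bid, deviating from your value can only change a good outcome into a bad one — never the reverse.

€4676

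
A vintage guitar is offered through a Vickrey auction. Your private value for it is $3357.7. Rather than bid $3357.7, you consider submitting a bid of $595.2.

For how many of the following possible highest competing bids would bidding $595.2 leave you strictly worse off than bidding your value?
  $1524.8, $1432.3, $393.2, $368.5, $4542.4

The deviation hurts exactly when the highest competing bid lies strictly between $595.2 and $3357.7 — underbidding then forfeits a profitable win.
$1524.8: inside the interval → strictly worse (loss $1832.9).
$1432.3: inside the interval → strictly worse (loss $1925.4).
$393.2: below both → same outcome either way.
$368.5: below both → same outcome either way.
$4542.4: above both → same outcome either way.
Count: 2.

2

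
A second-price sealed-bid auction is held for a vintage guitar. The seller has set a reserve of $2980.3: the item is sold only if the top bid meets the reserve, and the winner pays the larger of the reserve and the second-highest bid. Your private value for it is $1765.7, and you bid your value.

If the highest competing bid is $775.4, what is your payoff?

Your bid $1765.7 is the highest bid but falls below the reserve $2980.3, so the item goes unsold. Payoff $0.

$0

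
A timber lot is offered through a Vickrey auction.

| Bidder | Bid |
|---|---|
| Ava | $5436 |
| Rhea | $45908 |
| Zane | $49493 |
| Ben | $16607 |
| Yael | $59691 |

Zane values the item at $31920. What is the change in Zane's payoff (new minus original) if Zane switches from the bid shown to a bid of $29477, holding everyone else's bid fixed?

$0

The highest bid among the other bidders is $59691; Zane's bid doesn't change that.
Original bid $49493: Zane is not highest (top rival bid is $59691); payoff $0.
Alternative bid $29477: Zane is not highest (top rival bid is $59691); payoff $0.
Change in payoff = $0 − ($0) = $0.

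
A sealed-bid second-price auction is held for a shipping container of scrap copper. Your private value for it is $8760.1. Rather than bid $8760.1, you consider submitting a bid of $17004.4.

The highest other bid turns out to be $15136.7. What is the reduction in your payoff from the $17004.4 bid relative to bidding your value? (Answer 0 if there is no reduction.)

$6376.6

Bidding your value $8760.1: you lose (since $8760.1 < $15136.7). Payoff $0.
Bidding $17004.4: you win and pay $15136.7. Payoff $8760.1 − $15136.7 = −$6376.6.
The competing bid $15136.7 lies between your value and your inflated bid, so overbidding wins an item priced above your value.
Loss from deviating = $0 − (−$6376.6) = $6376.6.
Truthful bidding weakly dominates here: raising your bid can only win items priced above your value, and lowering it can only forfeit items priced below.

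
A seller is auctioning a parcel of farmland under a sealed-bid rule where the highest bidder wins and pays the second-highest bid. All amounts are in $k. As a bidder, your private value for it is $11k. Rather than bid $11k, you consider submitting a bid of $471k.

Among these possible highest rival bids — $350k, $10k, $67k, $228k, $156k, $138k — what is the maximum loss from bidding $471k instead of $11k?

$350k: truthful gives $0k, deviation gives −$339k → loss $339k.
$10k: same outcome either way → loss $0k.
$67k: truthful gives $0k, deviation gives −$56k → loss $56k.
$228k: truthful gives $0k, deviation gives −$217k → loss $217k.
$156k: truthful gives $0k, deviation gives −$145k → loss $145k.
$138k: truthful gives $0k, deviation gives −$127k → loss $127k.
Maximum loss: $339k.

$339k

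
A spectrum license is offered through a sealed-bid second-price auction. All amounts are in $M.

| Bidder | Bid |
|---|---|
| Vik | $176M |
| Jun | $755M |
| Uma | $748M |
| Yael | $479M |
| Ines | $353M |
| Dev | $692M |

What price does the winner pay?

Highest bid: Jun at $755M, so Jun wins.
Second-highest bid: Uma at $748M — that is the price the winner pays.

$748M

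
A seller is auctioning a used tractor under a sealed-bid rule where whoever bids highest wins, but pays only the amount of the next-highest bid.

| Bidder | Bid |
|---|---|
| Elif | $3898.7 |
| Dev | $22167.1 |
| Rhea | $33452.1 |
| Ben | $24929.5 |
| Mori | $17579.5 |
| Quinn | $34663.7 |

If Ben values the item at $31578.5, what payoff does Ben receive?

$0

Highest bid: Quinn at $34663.7, so Quinn wins.
Second-highest bid: Rhea at $33452.1 — that is the price the winner pays.
Ben did not win, so Ben pays nothing and receives nothing: payoff $0.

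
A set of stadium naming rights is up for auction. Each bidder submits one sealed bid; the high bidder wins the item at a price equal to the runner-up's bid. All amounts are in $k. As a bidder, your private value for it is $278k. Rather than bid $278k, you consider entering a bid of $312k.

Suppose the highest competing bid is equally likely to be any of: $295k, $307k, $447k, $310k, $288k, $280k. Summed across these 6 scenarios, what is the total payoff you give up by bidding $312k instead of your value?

The deviation costs you only when the competing bid falls strictly between $278k and $312k; elsewhere both bids give the same outcome.
$295k: truthful payoff $0k, deviation payoff −$17k → loss $17k.
$307k: truthful payoff $0k, deviation payoff −$29k → loss $29k.
$447k: outcomes coincide → loss $0k.
$310k: truthful payoff $0k, deviation payoff −$32k → loss $32k.
$288k: truthful payoff $0k, deviation payoff −$10k → loss $10k.
$280k: truthful payoff $0k, deviation payoff −$2k → loss $2k.
Total loss = $17k + $29k + $32k + $10k + $2k = $90k.

$90k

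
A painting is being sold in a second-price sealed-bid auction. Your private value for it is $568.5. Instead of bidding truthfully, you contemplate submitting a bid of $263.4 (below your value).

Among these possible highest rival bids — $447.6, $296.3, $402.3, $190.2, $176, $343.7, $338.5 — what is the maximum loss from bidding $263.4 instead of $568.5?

$272.2

$447.6: truthful gives $120.9, deviation gives $0 → loss $120.9.
$296.3: truthful gives $272.2, deviation gives $0 → loss $272.2.
$402.3: truthful gives $166.2, deviation gives $0 → loss $166.2.
$190.2: same outcome either way → loss $0.
$176: same outcome either way → loss $0.
$343.7: truthful gives $224.8, deviation gives $0 → loss $224.8.
$338.5: truthful gives $230, deviation gives $0 → loss $230.
Maximum loss: $272.2.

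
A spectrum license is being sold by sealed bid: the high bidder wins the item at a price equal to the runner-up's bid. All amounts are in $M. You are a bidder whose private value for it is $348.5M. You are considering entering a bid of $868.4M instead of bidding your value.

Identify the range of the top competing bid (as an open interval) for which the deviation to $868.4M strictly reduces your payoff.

If the competing bid is below $348.5M, both bids win at the same price — no difference.
If it is above $868.4M, both bids lose — no difference.
If it lies strictly between $348.5M and $868.4M, bidding your value loses (payoff 0) while bidding $868.4M wins at a price above your value (payoff negative).
So the deviation strictly hurts on the open interval ($348.5M, $868.4M).

($348.5M, $868.4M)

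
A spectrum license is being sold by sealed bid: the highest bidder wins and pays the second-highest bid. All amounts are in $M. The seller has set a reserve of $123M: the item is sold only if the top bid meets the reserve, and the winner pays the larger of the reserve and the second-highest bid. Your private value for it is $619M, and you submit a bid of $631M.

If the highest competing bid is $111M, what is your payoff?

$496M

Your bid $631M is the highest and exceeds the reserve.
Price = max(second-highest bid, reserve) = max($111M, $123M) = $123M.
Payoff = $619M − $123M = $496M.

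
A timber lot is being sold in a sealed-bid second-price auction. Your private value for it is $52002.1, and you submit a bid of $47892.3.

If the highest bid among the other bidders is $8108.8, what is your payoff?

$43893.3

Your bid $47892.3 exceeds the highest competing bid $8108.8, so you win.
In a second-price auction the winner pays the second-highest bid, $8108.8.
Payoff = value − price = $52002.1 − $8108.8 = $43893.3.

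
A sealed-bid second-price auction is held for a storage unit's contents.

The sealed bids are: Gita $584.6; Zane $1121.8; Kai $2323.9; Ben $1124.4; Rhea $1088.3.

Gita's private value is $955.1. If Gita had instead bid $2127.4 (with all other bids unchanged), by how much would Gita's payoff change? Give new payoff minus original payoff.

$0

The highest bid among the other bidders is $2323.9; Gita's bid doesn't change that.
Original bid $584.6: Gita is not highest (top rival bid is $2323.9); payoff $0.
Alternative bid $2127.4: Gita is not highest (top rival bid is $2323.9); payoff $0.
Change in payoff = $0 − ($0) = $0.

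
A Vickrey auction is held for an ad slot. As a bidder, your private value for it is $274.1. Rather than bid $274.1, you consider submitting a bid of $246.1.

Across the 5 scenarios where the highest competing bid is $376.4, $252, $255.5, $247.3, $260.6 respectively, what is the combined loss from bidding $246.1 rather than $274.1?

The deviation costs you only when the competing bid falls strictly between $246.1 and $274.1; elsewhere both bids give the same outcome.
$376.4: outcomes coincide → loss $0.
$252: truthful payoff $22.1, deviation payoff $0 → loss $22.1.
$255.5: truthful payoff $18.6, deviation payoff $0 → loss $18.6.
$247.3: truthful payoff $26.8, deviation payoff $0 → loss $26.8.
$260.6: truthful payoff $13.5, deviation payoff $0 → loss $13.5.
Total loss = $22.1 + $18.6 + $26.8 + $13.5 = $81.

$81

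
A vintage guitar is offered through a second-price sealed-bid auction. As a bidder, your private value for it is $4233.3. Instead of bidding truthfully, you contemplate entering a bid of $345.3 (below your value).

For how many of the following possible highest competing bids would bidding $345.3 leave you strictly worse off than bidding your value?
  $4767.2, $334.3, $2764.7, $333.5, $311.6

1

The deviation hurts exactly when the highest competing bid lies strictly between $345.3 and $4233.3 — underbidding then forfeits a profitable win.
$4767.2: above both → same outcome either way.
$334.3: below both → same outcome either way.
$2764.7: inside the interval → strictly worse (loss $1468.6).
$333.5: below both → same outcome either way.
$311.6: below both → same outcome either way.
Count: 1.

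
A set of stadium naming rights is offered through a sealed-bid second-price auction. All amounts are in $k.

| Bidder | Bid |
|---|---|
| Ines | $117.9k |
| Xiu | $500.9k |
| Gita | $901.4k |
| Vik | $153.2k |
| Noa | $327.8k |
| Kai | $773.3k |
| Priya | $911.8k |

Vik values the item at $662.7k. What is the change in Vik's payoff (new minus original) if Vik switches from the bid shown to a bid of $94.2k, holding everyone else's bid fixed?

$0k

The highest bid among the other bidders is $911.8k; Vik's bid doesn't change that.
Original bid $153.2k: Vik is not highest (top rival bid is $911.8k); payoff $0k.
Alternative bid $94.2k: Vik is not highest (top rival bid is $911.8k); payoff $0k.
Change in payoff = $0k − ($0k) = $0k.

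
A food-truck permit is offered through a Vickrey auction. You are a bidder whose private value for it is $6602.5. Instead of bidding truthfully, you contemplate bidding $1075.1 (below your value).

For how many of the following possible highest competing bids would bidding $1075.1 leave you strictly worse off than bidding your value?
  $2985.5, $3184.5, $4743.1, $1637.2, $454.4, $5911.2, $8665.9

5

The deviation hurts exactly when the highest competing bid lies strictly between $1075.1 and $6602.5 — underbidding then forfeits a profitable win.
$2985.5: inside the interval → strictly worse (loss $3617).
$3184.5: inside the interval → strictly worse (loss $3418).
$4743.1: inside the interval → strictly worse (loss $1859.4).
$1637.2: inside the interval → strictly worse (loss $4965.3).
$454.4: below both → same outcome either way.
$5911.2: inside the interval → strictly worse (loss $691.3).
$8665.9: above both → same outcome either way.
Count: 5.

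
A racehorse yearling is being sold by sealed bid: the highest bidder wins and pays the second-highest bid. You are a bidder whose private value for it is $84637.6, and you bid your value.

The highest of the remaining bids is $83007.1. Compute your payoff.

$1630.5

Your bid $84637.6 exceeds the highest competing bid $83007.1, so you win.
In a second-price auction the winner pays the second-highest bid, $83007.1.
Payoff = value − price = $84637.6 − $83007.1 = $1630.5.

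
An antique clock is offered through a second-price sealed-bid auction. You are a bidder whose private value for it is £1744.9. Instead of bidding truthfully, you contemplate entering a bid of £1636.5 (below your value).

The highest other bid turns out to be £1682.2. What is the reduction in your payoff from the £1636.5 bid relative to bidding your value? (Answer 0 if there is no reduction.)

Bidding your value £1744.9: you win (since £1744.9 > £1682.2) and pay £1682.2. Payoff £62.7.
Bidding £1636.5: you lose. Payoff £0.
The competing bid £1682.2 lies between your shaded bid and your value, so underbidding forfeits an item you could have won at a profitable price.
Loss from deviating = £62.7 − (£0) = £62.7.

£62.7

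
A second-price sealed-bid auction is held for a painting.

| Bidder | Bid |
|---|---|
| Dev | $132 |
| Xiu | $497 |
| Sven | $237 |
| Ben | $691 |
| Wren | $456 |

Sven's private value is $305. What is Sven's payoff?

$0

Highest bid: Ben at $691, so Ben wins.
Second-highest bid: Xiu at $497 — that is the price the winner pays.
Sven did not win, so Sven pays nothing and receives nothing: payoff $0.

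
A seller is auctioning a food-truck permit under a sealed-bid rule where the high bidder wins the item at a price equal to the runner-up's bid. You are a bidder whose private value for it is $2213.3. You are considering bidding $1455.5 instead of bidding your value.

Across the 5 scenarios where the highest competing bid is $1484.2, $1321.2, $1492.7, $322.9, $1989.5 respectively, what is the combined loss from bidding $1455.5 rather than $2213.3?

$1673.5

The deviation costs you only when the competing bid falls strictly between $1455.5 and $2213.3; elsewhere both bids give the same outcome.
$1484.2: truthful payoff $729.1, deviation payoff $0 → loss $729.1.
$1321.2: outcomes coincide → loss $0.
$1492.7: truthful payoff $720.6, deviation payoff $0 → loss $720.6.
$322.9: outcomes coincide → loss $0.
$1989.5: truthful payoff $223.8, deviation payoff $0 → loss $223.8.
Total loss = $729.1 + $720.6 + $223.8 = $1673.5.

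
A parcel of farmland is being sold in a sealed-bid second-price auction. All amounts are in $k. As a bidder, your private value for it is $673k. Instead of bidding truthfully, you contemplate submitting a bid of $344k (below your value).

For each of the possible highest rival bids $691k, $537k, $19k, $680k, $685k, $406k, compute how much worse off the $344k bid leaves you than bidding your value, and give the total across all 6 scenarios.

$403k

The deviation costs you only when the competing bid falls strictly between $344k and $673k; elsewhere both bids give the same outcome.
$691k: outcomes coincide → loss $0k.
$537k: truthful payoff $136k, deviation payoff $0k → loss $136k.
$19k: outcomes coincide → loss $0k.
$680k: outcomes coincide → loss $0k.
$685k: outcomes coincide → loss $0k.
$406k: truthful payoff $267k, deviation payoff $0k → loss $267k.
Total loss = $136k + $267k = $403k.
Because the price is fixed by the runner-up's bid, deviating from your value can only change a good outcome into a bad one — never the reverse.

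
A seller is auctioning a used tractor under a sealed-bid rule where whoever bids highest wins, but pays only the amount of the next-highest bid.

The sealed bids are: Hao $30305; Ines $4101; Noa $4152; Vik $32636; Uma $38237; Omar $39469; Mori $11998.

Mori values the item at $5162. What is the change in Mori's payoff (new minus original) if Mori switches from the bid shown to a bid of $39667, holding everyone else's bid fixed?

−$34307

The highest bid among the other bidders is $39469; Mori's bid doesn't change that.
Original bid $11998: Mori is not highest (top rival bid is $39469); payoff $0.
Alternative bid $39667: Mori is highest, pays the top rival bid $39469; payoff $5162 − $39469 = −$34307.
Change in payoff = −$34307 − ($0) = −$34307.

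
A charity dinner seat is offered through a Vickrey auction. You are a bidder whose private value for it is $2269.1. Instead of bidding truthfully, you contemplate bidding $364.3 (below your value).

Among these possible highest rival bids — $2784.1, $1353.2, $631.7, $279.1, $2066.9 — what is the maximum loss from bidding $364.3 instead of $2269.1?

$2784.1: same outcome either way → loss $0.
$1353.2: truthful gives $915.9, deviation gives $0 → loss $915.9.
$631.7: truthful gives $1637.4, deviation gives $0 → loss $1637.4.
$279.1: same outcome either way → loss $0.
$2066.9: truthful gives $202.2, deviation gives $0 → loss $202.2.
Maximum loss: $1637.4.

$1637.4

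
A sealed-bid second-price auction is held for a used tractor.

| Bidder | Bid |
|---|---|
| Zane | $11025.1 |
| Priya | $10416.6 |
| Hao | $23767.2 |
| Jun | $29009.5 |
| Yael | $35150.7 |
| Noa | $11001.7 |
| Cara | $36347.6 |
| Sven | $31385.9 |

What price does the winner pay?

$35150.7

Highest bid: Cara at $36347.6, so Cara wins.
Second-highest bid: Yael at $35150.7 — that is the price the winner pays.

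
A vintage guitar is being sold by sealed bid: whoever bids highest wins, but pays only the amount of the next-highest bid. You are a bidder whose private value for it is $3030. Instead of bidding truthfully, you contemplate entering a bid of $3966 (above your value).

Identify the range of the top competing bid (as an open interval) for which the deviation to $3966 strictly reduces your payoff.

($3030, $3966)

If the competing bid is below $3030, both bids win at the same price — no difference.
If it is above $3966, both bids lose — no difference.
If it lies strictly between $3030 and $3966, bidding your value loses (payoff 0) while bidding $3966 wins at a price above your value (payoff negative).
So the deviation strictly hurts on the open interval ($3030, $3966).
Truthful bidding weakly dominates here: raising your bid can only win items priced above your value, and lowering it can only forfeit items priced below.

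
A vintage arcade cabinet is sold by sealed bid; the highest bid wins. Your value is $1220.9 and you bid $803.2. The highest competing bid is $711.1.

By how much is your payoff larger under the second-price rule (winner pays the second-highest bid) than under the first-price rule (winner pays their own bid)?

$92.1

You have the highest bid, so you win under either rule.
Second-price: pay $711.1 → payoff $509.8.
First-price: pay your own bid $803.2 → payoff $417.7.
Difference = $509.8 − ($417.7) = $92.1.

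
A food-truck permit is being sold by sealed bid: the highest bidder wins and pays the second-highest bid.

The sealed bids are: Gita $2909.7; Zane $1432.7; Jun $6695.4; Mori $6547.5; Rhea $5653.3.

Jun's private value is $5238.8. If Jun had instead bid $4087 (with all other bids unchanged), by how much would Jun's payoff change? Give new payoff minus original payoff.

The highest bid among the other bidders is $6547.5; Jun's bid doesn't change that.
Original bid $6695.4: Jun is highest, pays the top rival bid $6547.5; payoff $5238.8 − $6547.5 = −$1308.7.
Alternative bid $4087: Jun is not highest (top rival bid is $6547.5); payoff $0.
Change in payoff = $0 − (−$1308.7) = $1308.7.

$1308.7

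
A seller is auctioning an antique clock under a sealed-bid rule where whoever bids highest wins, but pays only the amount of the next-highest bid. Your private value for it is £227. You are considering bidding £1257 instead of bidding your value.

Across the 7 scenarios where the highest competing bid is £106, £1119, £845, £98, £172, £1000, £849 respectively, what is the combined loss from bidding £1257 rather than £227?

£2905

The deviation costs you only when the competing bid falls strictly between £227 and £1257; elsewhere both bids give the same outcome.
£106: outcomes coincide → loss £0.
£1119: truthful payoff £0, deviation payoff −£892 → loss £892.
£845: truthful payoff £0, deviation payoff −£618 → loss £618.
£98: outcomes coincide → loss £0.
£172: outcomes coincide → loss £0.
£1000: truthful payoff £0, deviation payoff −£773 → loss £773.
£849: truthful payoff £0, deviation payoff −£622 → loss £622.
Total loss = £892 + £618 + £773 + £622 = £2905.
Because the price is fixed by the runner-up's bid, deviating from your value can only change a good outcome into a bad one — never the reverse.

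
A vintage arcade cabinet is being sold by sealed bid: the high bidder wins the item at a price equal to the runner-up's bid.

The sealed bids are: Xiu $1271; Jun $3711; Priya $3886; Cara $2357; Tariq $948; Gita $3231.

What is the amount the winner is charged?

Highest bid: Priya at $3886, so Priya wins.
Second-highest bid: Jun at $3711 — that is the price the winner pays.

$3711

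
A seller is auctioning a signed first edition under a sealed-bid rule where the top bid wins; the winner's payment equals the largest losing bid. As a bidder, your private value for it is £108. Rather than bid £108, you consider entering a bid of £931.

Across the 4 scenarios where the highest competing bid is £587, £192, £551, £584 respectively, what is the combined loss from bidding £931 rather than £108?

£1482

The deviation costs you only when the competing bid falls strictly between £108 and £931; elsewhere both bids give the same outcome.
£587: truthful payoff £0, deviation payoff −£479 → loss £479.
£192: truthful payoff £0, deviation payoff −£84 → loss £84.
£551: truthful payoff £0, deviation payoff −£443 → loss £443.
£584: truthful payoff £0, deviation payoff −£476 → loss £476.
Total loss = £479 + £84 + £443 + £476 = £1482.
In a second-price auction your bid sets only whether you win, not what you pay, so bidding your true value is weakly dominant.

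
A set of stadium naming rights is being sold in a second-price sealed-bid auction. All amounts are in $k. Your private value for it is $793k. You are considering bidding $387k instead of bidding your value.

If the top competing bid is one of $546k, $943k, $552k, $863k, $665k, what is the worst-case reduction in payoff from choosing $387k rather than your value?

$247k

$546k: truthful gives $247k, deviation gives $0k → loss $247k.
$943k: same outcome either way → loss $0k.
$552k: truthful gives $241k, deviation gives $0k → loss $241k.
$863k: same outcome either way → loss $0k.
$665k: truthful gives $128k, deviation gives $0k → loss $128k.
Maximum loss: $247k.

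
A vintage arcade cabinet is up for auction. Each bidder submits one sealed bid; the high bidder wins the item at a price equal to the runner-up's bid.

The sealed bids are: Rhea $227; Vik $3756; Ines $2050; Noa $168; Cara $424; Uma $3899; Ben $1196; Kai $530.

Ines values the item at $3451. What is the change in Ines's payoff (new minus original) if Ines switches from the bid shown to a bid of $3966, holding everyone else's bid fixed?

The highest bid among the other bidders is $3899; Ines's bid doesn't change that.
Original bid $2050: Ines is not highest (top rival bid is $3899); payoff $0.
Alternative bid $3966: Ines is highest, pays the top rival bid $3899; payoff $3451 − $3899 = −$448.
Change in payoff = −$448 − ($0) = −$448.

−$448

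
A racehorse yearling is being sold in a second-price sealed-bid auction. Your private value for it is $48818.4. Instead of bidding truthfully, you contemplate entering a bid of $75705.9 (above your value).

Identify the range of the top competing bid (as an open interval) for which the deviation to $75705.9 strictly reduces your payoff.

($48818.4, $75705.9)

If the competing bid is below $48818.4, both bids win at the same price — no difference.
If it is above $75705.9, both bids lose — no difference.
If it lies strictly between $48818.4 and $75705.9, bidding your value loses (payoff 0) while bidding $75705.9 wins at a price above your value (payoff negative).
So the deviation strictly hurts on the open interval ($48818.4, $75705.9).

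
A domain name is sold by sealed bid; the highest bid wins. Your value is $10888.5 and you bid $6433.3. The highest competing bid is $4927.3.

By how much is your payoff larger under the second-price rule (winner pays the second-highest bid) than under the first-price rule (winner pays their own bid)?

$1506

You have the highest bid, so you win under either rule.
Second-price: pay $4927.3 → payoff $5961.2.
First-price: pay your own bid $6433.3 → payoff $4455.2.
Difference = $5961.2 − ($4455.2) = $1506.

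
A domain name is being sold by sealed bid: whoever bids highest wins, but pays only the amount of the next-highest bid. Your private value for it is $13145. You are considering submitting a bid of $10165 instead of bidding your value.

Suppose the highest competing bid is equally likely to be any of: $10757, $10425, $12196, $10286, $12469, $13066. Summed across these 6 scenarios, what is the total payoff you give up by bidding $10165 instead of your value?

The deviation costs you only when the competing bid falls strictly between $10165 and $13145; elsewhere both bids give the same outcome.
$10757: truthful payoff $2388, deviation payoff $0 → loss $2388.
$10425: truthful payoff $2720, deviation payoff $0 → loss $2720.
$12196: truthful payoff $949, deviation payoff $0 → loss $949.
$10286: truthful payoff $2859, deviation payoff $0 → loss $2859.
$12469: truthful payoff $676, deviation payoff $0 → loss $676.
$13066: truthful payoff $79, deviation payoff $0 → loss $79.
Total loss = $2388 + $2720 + $949 + $2859 + $676 + $79 = $9671.

$9671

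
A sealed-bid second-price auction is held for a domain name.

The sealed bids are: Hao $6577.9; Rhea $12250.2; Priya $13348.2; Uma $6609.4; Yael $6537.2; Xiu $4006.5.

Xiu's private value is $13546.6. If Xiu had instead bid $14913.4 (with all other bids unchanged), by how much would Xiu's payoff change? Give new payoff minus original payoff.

The highest bid among the other bidders is $13348.2; Xiu's bid doesn't change that.
Original bid $4006.5: Xiu is not highest (top rival bid is $13348.2); payoff $0.
Alternative bid $14913.4: Xiu is highest, pays the top rival bid $13348.2; payoff $13546.6 − $13348.2 = $198.4.
Change in payoff = $198.4 − ($0) = $198.4.

$198.4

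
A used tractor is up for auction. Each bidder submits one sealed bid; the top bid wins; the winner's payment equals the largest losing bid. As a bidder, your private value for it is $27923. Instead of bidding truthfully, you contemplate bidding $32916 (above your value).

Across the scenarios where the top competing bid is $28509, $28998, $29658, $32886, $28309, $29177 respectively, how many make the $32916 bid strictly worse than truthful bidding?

6

The deviation hurts exactly when the highest competing bid lies strictly between $27923 and $32916 — overbidding then wins at a price above your value.
$28509: inside the interval → strictly worse (loss $586).
$28998: inside the interval → strictly worse (loss $1075).
$29658: inside the interval → strictly worse (loss $1735).
$32886: inside the interval → strictly worse (loss $4963).
$28309: inside the interval → strictly worse (loss $386).
$29177: inside the interval → strictly worse (loss $1254).
Count: 6.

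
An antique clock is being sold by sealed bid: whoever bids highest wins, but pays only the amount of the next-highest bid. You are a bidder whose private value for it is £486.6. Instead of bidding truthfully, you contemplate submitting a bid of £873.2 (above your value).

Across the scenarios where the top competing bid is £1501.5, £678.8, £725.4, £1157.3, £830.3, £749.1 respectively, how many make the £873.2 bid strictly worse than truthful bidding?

4

The deviation hurts exactly when the highest competing bid lies strictly between £486.6 and £873.2 — overbidding then wins at a price above your value.
£1501.5: above both → same outcome either way.
£678.8: inside the interval → strictly worse (loss £192.2).
£725.4: inside the interval → strictly worse (loss £238.8).
£1157.3: above both → same outcome either way.
£830.3: inside the interval → strictly worse (loss £343.7).
£749.1: inside the interval → strictly worse (loss £262.5).
Count: 4.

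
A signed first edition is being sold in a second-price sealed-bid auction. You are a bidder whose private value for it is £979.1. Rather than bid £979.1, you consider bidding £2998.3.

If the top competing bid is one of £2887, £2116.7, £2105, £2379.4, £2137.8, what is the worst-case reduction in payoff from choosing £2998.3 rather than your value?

£2887: truthful gives £0, deviation gives −£1907.9 → loss £1907.9.
£2116.7: truthful gives £0, deviation gives −£1137.6 → loss £1137.6.
£2105: truthful gives £0, deviation gives −£1125.9 → loss £1125.9.
£2379.4: truthful gives £0, deviation gives −£1400.3 → loss £1400.3.
£2137.8: truthful gives £0, deviation gives −£1158.7 → loss £1158.7.
Maximum loss: £1907.9.

£1907.9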